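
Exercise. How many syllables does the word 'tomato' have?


Break 'tomato' into syllables: to-ma-to -> to | ma | to = 3 syllables

3 syllables


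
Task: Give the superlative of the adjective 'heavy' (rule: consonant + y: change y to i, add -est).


Apply superlative formation (consonant + y: change y to i, add -est): 'heavy' -> 'heaviest'.

heaviest


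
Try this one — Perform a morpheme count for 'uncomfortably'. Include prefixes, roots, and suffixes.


Decomposition: un- (prefix) + comfort (root) + -able (suffix) + -ly (suffix) = 4 morpheme(s)

4 morphemes


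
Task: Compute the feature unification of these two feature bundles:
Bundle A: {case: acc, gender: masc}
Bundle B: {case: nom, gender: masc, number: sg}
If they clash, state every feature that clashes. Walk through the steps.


Compare features:
case: A=acc vs B=nom -> CLASH
gender: A=masc vs B=masc -> unified: masc
number: A=_ vs B=sg -> unified: sg
Clash detected on feature 'case' (acc vs nom); unification fails.

CLASH on 'case' (acc vs nom)


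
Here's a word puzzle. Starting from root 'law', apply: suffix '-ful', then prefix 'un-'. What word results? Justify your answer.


Step 1: Add suffix '-ful' to 'law' = 'lawful'
Step 2: Add prefix 'un-' to 'lawful' = 'unlawful'

unlawful


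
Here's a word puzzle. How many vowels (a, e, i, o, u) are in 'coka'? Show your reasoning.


Vowels in 'coka': o, a = 2 vowels.

2


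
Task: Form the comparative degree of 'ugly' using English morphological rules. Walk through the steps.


Apply comparative formation (consonant + y: change y to i, add -er): 'ugly' -> 'uglier'.

uglier


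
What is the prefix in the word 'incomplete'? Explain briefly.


The word 'incomplete' = 'in' (prefix) + 'complete' (root). The prefix is 'in'.

in


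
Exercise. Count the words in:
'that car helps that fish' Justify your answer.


Split into words: that | car | helps | that | fish = 5 words.

5


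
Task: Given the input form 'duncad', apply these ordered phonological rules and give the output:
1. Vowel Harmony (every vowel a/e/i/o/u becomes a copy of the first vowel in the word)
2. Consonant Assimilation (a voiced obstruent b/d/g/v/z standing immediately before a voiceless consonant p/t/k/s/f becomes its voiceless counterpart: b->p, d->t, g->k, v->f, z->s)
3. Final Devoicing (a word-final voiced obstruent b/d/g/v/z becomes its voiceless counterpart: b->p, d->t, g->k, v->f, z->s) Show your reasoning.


Starting form: 'duncad'
Rule 1: Vowel Harmony: all vowels become 'u' (matching first vowel). 'duncad' -> 'duncud'
Rule 2: Consonant Assimilation: no voiced obstruent (b/d/g/v/z) stands immediately before a voiceless consonant (p/t/k/s/f). No change.
Rule 3: Final Devoicing: word-final voiced obstruent 'd' becomes voiceless 't'. 'duncud' -> 'duncut'
Final form: 'duncut'

duncut


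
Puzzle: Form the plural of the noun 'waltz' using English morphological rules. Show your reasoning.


Apply rule: Add -es (sibilant/fricative ending). 'waltz' becomes 'waltzes'.

waltzes


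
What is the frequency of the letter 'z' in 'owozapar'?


Letter 'z' in 'owozapar': found at position(s) 4 = 1 occurrence(s).

1


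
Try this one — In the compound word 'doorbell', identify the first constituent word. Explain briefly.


Split 'doorbell' into 'door' + 'bell'. The first part is 'door'.

door


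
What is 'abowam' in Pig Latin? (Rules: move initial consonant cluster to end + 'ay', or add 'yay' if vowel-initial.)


'abowam' starts with a vowel, so add 'yay': 'abowamyay'.

abowamyay


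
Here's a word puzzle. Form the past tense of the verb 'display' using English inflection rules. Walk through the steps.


Apply rule: Add -ed. 'display' becomes 'displayed'.

displayed


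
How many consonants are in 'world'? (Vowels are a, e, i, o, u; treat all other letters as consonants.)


Consonants in 'world': w, r, l, d = 4 consonants.

4


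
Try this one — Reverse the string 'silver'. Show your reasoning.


Reverse 'silver' character by character: 'revlis'.

revlis


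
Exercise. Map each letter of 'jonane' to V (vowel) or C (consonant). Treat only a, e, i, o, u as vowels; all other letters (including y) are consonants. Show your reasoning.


Letter mapping: j = C, o = V, n = C, a = V, n = C, e = V.

CVCVCV


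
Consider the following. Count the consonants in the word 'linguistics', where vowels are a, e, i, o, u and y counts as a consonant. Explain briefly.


Consonants in 'linguistics': l, n, g, s, t, c, s = 7 consonants.

7


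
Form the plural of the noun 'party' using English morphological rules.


Apply rule: Change -y to -ies (consonant + y). 'party' becomes 'parties'.

parties


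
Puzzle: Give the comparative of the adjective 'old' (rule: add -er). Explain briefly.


Apply comparative formation (add -er): 'old' -> 'older'.

older


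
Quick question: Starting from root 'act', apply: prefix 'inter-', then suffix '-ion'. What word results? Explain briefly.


Step 1: Add prefix 'inter-' to 'act' = 'interact'
Step 2: Add suffix '-ion' to 'interact' = 'interaction'

interaction


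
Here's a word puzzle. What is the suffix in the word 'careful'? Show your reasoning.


The word 'careful' = 'care' (root) + '-ful' (suffix). The suffix is '-ful'.

ful


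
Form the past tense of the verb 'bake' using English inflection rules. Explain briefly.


Apply rule: Add -d (word ends in -e). 'bake' becomes 'baked'.

baked


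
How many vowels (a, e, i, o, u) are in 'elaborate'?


Vowels in 'elaborate': e, a, o, a, e = 5 vowels.

5


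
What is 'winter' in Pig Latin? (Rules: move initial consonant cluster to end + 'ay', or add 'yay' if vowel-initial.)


'winter': move consonant cluster 'w' to end and add 'ay': 'interway'.

interway


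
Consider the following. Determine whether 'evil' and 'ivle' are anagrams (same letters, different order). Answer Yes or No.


Sorted letters of 'evil': 'eilv'
Sorted letters of 'ivle': 'eilv'
They match.

Yes


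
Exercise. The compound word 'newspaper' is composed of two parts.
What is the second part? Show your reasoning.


Split 'newspaper' into 'news' + 'paper'. The second part is 'paper'.

paper


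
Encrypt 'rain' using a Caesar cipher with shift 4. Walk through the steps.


Shift each letter by 4: r -> v, a -> e, i -> m, n -> r. Result: 'vemr'.

vemr


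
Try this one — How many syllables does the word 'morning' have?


Break 'morning' into syllables: morn-ing -> morn | ing = 2 syllables

2 syllables


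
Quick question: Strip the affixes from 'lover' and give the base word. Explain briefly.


Remove suffix '-er' from 'lover' to get root 'love'.

love


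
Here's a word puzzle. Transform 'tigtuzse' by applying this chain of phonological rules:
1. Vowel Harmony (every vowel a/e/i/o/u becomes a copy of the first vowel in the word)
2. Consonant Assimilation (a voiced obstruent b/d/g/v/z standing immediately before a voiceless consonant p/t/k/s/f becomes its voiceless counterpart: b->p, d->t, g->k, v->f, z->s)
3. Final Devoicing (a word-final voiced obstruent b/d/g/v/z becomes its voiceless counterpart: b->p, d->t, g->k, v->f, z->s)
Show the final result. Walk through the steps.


Starting form: 'tigtuzse'
Rule 1: Vowel Harmony: all vowels become 'i' (matching first vowel). 'tigtuzse' -> 'tigtizsi'
Rule 2: Consonant Assimilation: voiced obstruent before voiceless consonant becomes voiceless ('gt' -> 'kt', 'zs' -> 'ss'). 'tigtizsi' -> 'tiktissi'
Rule 3: Final Devoicing: the word ends in the vowel 'i', not a consonant. No change.
Final form: 'tiktissi'

tiktissi


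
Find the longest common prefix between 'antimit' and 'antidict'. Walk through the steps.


Compare from the start: 4 characters match: 'anti'. Mismatch at position 5: 'm' vs 'd'.

anti


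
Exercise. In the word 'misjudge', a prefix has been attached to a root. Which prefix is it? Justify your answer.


The word 'misjudge' = 'mis' (prefix) + 'judge' (root). The prefix is 'mis'.

mis


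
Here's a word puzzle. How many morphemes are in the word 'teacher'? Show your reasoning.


Decomposition: teach (root) + -er (suffix) = 2 morpheme(s)

2 morphemes


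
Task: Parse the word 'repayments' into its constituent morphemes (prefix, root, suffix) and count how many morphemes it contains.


Step 1: Identify prefix: 're' (meaning: again)
Step 2: Identify root: 'pay'
Step 3: Identify suffix(es): 'ment, s'
Decomposition: re- (prefix: again) + pay (root) + -ment (suffix: action/result) + -s (plural)
Total morphemes: 4

4 morphemes (re- (prefix: again) + pay (root) + -ment (suffix: action/result) + -s (plural))


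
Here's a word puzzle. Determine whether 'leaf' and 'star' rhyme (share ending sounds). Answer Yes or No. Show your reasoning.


Rime (stressed vowel + following sounds) of 'leaf': -eaf = /iːf/
Rime of 'star': -ar = /ɑːr/
/iːf/ and /ɑːr/ are different ending sounds, so the words do not rhyme.

No


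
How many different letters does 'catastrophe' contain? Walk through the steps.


Unique letters in 'catastrophe': {a, c, e, h, o, p, r, s, t} = 9 distinct letters.

9


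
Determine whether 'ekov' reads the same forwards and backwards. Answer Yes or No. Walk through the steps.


Forward: 'ekov'
Reversed: 'voke'
They differ.

No


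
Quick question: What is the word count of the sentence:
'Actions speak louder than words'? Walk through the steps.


Split into words: Actions | speak | louder | than | words = 5 words.

5


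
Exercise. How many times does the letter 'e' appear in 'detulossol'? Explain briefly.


Letter 'e' in 'detulossol': found at position(s) 2 = 1 occurrence(s).

1


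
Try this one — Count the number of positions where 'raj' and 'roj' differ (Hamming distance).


Alignment:
Position 1: 'r' vs 'r' = match
Position 2: 'a' vs 'o' = DIFFER
Position 3: 'j' vs 'j' = match
Total differences: 1

1


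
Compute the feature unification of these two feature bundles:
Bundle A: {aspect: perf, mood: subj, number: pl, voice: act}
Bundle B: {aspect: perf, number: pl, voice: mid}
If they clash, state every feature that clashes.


Compare features:
aspect: A=perf vs B=perf -> unified: perf
mood: A=subj vs B=_ -> unified: subj
number: A=pl vs B=pl -> unified: pl
voice: A=act vs B=mid -> CLASH
Clash detected on feature 'voice' (act vs mid); unification fails.

CLASH on 'voice' (act vs mid)


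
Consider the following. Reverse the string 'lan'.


Reverse 'lan' character by character: 'nal'.

nal


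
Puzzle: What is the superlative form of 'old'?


Apply superlative formation (add -est): 'old' -> 'oldest'.

oldest


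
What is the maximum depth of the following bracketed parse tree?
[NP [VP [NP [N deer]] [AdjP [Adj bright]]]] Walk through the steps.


Count bracket nesting levels:
'[' at pos 0: depth = 1
'[' at pos 4: depth = 2
'[' at pos 8: depth = 3
'[' at pos 12: depth = 4
'[' at pos 22: depth = 3
'[' at pos 28: depth = 4
Maximum depth reached: 4

4


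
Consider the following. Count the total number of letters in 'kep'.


Spell out 'kep' and number each letter: k(1), e(2), p(3). Total: 3 letters.

3


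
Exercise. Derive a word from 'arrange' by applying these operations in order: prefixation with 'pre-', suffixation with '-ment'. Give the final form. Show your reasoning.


Step 1: Add prefix 'pre-' to 'arrange' = 'prearrange'
Step 2: Add suffix '-ment' to 'prearrange' = 'prearrangement'

prearrangement


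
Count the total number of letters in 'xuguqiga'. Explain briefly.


Spell out 'xuguqiga' and number each letter: x(1), u(2), g(3), u(4), q(5), i(6), g(7), a(8). Total: 8 letters.

8


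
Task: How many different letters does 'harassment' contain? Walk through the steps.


Unique letters in 'harassment': {a, e, h, m, n, r, s, t} = 8 distinct letters.

8


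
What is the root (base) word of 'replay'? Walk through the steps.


Remove prefix 're' from 'replay' to get root 'play'.

play


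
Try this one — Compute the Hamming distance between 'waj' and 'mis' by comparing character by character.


Alignment:
Position 1: 'w' vs 'm' = DIFFER
Position 2: 'a' vs 'i' = DIFFER
Position 3: 'j' vs 's' = DIFFER
Total differences: 3

3


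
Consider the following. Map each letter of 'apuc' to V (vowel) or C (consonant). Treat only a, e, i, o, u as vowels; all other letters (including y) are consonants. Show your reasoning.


Letter mapping: a = V, p = C, u = V, c = C.

VCVC


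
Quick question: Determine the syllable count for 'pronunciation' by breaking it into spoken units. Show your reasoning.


Break 'pronunciation' into syllables: pro-nun-ci-a-tion -> pro | nun | ci | a | tion = 5 syllables

5 syllables


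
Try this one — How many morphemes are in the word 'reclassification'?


Decomposition: re- (prefix) + class (root) + -ify (suffix) + -ation (suffix) = 4 morpheme(s)

4 morphemes


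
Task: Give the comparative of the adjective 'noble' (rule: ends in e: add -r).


Apply comparative formation (ends in e: add -r): 'noble' -> 'nobler'.

nobler


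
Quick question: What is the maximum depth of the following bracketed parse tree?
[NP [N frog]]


Count bracket nesting levels:
'[' at pos 0: depth = 1
'[' at pos 4: depth = 2
Maximum depth reached: 2

2


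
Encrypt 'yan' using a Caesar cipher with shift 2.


Shift each letter by 2: y -> a, a -> c, n -> p. Result: 'acp'.

acp


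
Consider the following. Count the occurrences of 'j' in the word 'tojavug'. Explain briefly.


Letter 'j' in 'tojavug': found at position(s) 3 = 1 occurrence(s).

1


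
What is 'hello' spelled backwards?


Reverse 'hello' character by character: 'olleh'.

olleh


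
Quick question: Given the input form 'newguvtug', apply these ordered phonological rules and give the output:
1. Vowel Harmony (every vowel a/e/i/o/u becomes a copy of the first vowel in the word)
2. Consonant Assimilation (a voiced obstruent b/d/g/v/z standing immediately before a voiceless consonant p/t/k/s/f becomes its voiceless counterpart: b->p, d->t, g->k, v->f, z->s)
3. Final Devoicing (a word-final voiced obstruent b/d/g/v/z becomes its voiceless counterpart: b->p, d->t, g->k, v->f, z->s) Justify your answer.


Starting form: 'newguvtug'
Rule 1: Vowel Harmony: all vowels become 'e' (matching first vowel). 'newguvtug' -> 'newgevteg'
Rule 2: Consonant Assimilation: voiced obstruent before voiceless consonant becomes voiceless ('vt' -> 'ft'). 'newgevteg' -> 'newgefteg'
Rule 3: Final Devoicing: word-final voiced obstruent 'g' becomes voiceless 'k'. 'newgefteg' -> 'newgeftek'
Final form: 'newgeftek'

newgeftek


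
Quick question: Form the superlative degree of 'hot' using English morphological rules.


Apply superlative formation (double final consonant, add -est): 'hot' -> 'hottest'.

hottest


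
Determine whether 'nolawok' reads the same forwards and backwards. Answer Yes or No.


Forward: 'nolawok'
Reversed: 'kowalon'
They differ.

No


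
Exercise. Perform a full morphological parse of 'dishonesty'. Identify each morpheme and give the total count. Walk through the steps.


Step 1: Identify prefix: 'dis' (meaning: not/apart)
Step 2: Identify root: 'honest'
Step 3: Identify suffix(es): 'y'
Decomposition: dis- (prefix: not/apart) + honest (root) + -y (suffix: quality)
Total morphemes: 3

3 morphemes (dis- (prefix: not/apart) + honest (root) + -y (suffix: quality))


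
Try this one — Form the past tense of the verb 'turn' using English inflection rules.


Apply rule: Add -ed. 'turn' becomes 'turned'.

turned


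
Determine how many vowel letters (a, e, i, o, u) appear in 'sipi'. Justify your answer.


Vowels in 'sipi': i, i = 2 vowels.

2


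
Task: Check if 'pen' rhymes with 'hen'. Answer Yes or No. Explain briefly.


Rime (stressed vowel + following sounds) of 'pen': -en = /ɛn/
Rime of 'hen': -en = /ɛn/
/ɛn/ and /ɛn/ are the same ending sound, so the words rhyme.

Yes


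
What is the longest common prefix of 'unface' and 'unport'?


Compare from the start: 2 characters match: 'un'. Mismatch at position 3: 'f' vs 'p'.

un


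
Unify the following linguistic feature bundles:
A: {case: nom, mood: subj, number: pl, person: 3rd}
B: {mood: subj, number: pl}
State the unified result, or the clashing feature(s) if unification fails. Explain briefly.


Compare features:
case: A=nom vs B=_ -> unified: nom
mood: A=subj vs B=subj -> unified: subj
number: A=pl vs B=pl -> unified: pl
person: A=3rd vs B=_ -> unified: 3rd
No clashes found.

Unified: {case: nom, mood: subj, number: pl, person: 3rd}


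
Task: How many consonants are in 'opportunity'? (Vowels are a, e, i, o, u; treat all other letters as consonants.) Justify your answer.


Consonants in 'opportunity': p, p, r, t, n, t, y = 7 consonants.

7


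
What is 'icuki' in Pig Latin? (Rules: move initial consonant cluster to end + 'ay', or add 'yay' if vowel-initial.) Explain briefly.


'icuki' starts with a vowel, so add 'yay': 'icukiyay'.

icukiyay


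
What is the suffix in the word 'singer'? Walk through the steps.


The word 'singer' = 'sing' (root) + '-er' (suffix). The suffix is '-er'.

er


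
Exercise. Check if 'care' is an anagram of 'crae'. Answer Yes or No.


Sorted letters of 'care': 'acer'
Sorted letters of 'crae': 'acer'
They match.

Yes


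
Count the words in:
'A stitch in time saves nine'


Split into words: A | stitch | in | time | saves | nine = 6 words.

6


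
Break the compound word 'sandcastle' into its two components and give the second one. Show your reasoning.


Split 'sandcastle' into 'sand' + 'castle'. The second part is 'castle'.

castle


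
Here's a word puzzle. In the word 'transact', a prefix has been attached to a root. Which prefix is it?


The word 'transact' = 'trans' (prefix) + 'act' (root). The prefix is 'trans'.

trans


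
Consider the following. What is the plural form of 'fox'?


Apply rule: Add -es (sibilant/fricative ending). 'fox' becomes 'foxes'.

foxes


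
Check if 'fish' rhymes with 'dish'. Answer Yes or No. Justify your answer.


Rime (stressed vowel + following sounds) of 'fish': -ish = /ɪʃ/
Rime of 'dish': -ish = /ɪʃ/
/ɪʃ/ and /ɪʃ/ are the same ending sound, so the words rhyme.

Yes


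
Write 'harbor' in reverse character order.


Reverse 'harbor' character by character: 'robrah'.

robrah


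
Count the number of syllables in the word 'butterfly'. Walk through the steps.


Break 'butterfly' into syllables: but-ter-fly -> but | ter | fly = 3 syllables

3 syllables


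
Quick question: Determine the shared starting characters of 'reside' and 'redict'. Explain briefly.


Compare from the start: 2 characters match: 're'. Mismatch at position 3: 's' vs 'd'.

re


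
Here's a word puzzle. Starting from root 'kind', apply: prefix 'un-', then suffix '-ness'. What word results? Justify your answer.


Step 1: Add prefix 'un-' to 'kind' = 'unkind'
Step 2: Add suffix '-ness' to 'unkind' = 'unkindness'

unkindness


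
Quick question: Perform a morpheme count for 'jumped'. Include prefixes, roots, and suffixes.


Decomposition: jump (root) + -ed (suffix) = 2 morpheme(s)

2 morphemes


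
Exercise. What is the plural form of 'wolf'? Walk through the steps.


Apply rule: Change -f to -ves. 'wolf' becomes 'wolves'.

wolves


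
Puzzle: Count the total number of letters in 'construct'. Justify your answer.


Spell out 'construct' and number each letter: c(1), o(2), n(3), s(4), t(5), r(6), u(7), c(8), t(9). Total: 9 letters.

9


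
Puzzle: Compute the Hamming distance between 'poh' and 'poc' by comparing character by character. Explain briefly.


Alignment:
Position 1: 'p' vs 'p' = match
Position 2: 'o' vs 'o' = match
Position 3: 'h' vs 'c' = DIFFER
Total differences: 1

1


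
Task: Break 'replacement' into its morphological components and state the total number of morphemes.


Step 1: Identify prefix: 're' (meaning: again)
Step 2: Identify root: 'place'
Step 3: Identify suffix(es): 'ment'
Decomposition: re- (prefix: again) + place (root) + -ment (suffix: action/result)
Total morphemes: 3

3 morphemes (re- (prefix: again) + place (root) + -ment (suffix: action/result))


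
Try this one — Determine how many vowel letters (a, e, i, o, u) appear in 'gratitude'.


Vowels in 'gratitude': a, i, u, e = 4 vowels.

4


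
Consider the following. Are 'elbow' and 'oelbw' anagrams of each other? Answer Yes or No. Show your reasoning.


Sorted letters of 'elbow': 'below'
Sorted letters of 'oelbw': 'below'
They match.

Yes


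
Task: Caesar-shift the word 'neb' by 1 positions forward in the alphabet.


Shift each letter by 1: n -> o, e -> f, b -> c. Result: 'ofc'.

ofc


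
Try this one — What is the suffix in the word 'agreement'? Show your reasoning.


The word 'agreement' = 'agree' (root) + '-ment' (suffix). The suffix is '-ment'.

ment


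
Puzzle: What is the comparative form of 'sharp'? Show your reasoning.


Apply comparative formation (add -er): 'sharp' -> 'sharper'.

sharper


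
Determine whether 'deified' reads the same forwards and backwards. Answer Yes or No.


Forward: 'deified'
Reversed: 'deified'
They are identical.

Yes


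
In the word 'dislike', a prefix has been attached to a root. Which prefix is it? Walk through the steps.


The word 'dislike' = 'dis' (prefix) + 'like' (root). The prefix is 'dis'.

dis


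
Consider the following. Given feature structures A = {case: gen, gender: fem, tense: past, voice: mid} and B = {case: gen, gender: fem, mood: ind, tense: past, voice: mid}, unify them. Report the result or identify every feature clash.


Compare features:
case: A=gen vs B=gen -> unified: gen
gender: A=fem vs B=fem -> unified: fem
mood: A=_ vs B=ind -> unified: ind
tense: A=past vs B=past -> unified: past
voice: A=mid vs B=mid -> unified: mid
No clashes found.

Unified: {case: gen, gender: fem, mood: ind, tense: past, voice: mid}


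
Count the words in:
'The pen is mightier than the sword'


Split into words: The | pen | is | mightier | than | the | sword = 7 words.

7


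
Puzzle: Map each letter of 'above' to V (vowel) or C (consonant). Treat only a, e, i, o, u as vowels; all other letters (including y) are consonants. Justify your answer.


Letter mapping: a = V, b = C, o = V, v = C, e = V.

VCVCV


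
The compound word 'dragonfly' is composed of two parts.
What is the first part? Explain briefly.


Split 'dragonfly' into 'dragon' + 'fly'. The first part is 'dragon'.

dragon


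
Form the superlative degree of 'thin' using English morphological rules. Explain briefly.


Apply superlative formation (double final consonant, add -est): 'thin' -> 'thinnest'.

thinnest


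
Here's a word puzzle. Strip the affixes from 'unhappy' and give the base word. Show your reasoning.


Remove prefix 'un' from 'unhappy' to get root 'happy'.

happy


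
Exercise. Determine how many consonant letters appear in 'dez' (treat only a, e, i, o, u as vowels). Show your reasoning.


Consonants in 'dez': d, z = 2 consonants.

2


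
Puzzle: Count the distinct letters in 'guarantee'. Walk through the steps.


Unique letters in 'guarantee': {a, e, g, n, r, t, u} = 7 distinct letters.

7


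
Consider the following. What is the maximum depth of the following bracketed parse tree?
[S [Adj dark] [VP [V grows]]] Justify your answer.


Count bracket nesting levels:
'[' at pos 0: depth = 1
'[' at pos 3: depth = 2
'[' at pos 14: depth = 2
'[' at pos 18: depth = 3
Maximum depth reached: 3

3


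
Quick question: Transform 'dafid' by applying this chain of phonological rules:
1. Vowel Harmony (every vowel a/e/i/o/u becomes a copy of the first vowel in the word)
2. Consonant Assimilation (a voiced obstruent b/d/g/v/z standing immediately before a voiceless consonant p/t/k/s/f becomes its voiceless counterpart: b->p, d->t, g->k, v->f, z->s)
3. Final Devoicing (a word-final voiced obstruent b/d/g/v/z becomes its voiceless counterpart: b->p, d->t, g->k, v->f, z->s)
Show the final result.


Starting form: 'dafid'
Rule 1: Vowel Harmony: all vowels become 'a' (matching first vowel). 'dafid' -> 'dafad'
Rule 2: Consonant Assimilation: no voiced obstruent (b/d/g/v/z) stands immediately before a voiceless consonant (p/t/k/s/f). No change.
Rule 3: Final Devoicing: word-final voiced obstruent 'd' becomes voiceless 't'. 'dafad' -> 'dafat'
Final form: 'dafat'

dafat


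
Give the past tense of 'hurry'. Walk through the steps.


Apply rule: Change -y to -ied. 'hurry' becomes 'hurried'.

hurried


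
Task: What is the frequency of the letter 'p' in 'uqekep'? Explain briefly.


Letter 'p' in 'uqekep': found at position(s) 6 = 1 occurrence(s).

1


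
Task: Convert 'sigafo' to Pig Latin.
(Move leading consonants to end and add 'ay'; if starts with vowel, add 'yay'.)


'sigafo': move consonant cluster 's' to end and add 'ay': 'igafosay'.

igafosay


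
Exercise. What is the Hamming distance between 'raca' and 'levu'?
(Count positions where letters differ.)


Alignment:
Position 1: 'r' vs 'l' = DIFFER
Position 2: 'a' vs 'e' = DIFFER
Position 3: 'c' vs 'v' = DIFFER
Position 4: 'a' vs 'u' = DIFFER
Total differences: 4

4


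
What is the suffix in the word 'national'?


The word 'national' = 'nation' (root) + '-al' (suffix). The suffix is '-al'.

al


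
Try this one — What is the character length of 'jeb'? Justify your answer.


Spell out 'jeb' and number each letter: j(1), e(2), b(3). Total: 3 letters.

3


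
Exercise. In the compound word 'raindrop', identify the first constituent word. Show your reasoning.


Split 'raindrop' into 'rain' + 'drop'. The first part is 'rain'.

rain


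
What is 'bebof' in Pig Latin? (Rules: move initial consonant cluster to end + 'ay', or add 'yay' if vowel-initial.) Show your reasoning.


'bebof': move consonant cluster 'b' to end and add 'ay': 'ebofbay'.

ebofbay


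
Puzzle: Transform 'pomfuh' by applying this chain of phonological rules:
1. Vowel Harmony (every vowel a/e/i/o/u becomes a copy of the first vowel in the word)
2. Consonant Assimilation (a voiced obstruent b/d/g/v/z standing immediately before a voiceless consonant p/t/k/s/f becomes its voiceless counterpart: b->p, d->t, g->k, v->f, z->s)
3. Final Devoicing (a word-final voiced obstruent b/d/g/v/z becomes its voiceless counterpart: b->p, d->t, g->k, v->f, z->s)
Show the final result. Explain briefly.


Starting form: 'pomfuh'
Rule 1: Vowel Harmony: all vowels become 'o' (matching first vowel). 'pomfuh' -> 'pomfoh'
Rule 2: Consonant Assimilation: no voiced obstruent (b/d/g/v/z) stands immediately before a voiceless consonant (p/t/k/s/f). No change.
Rule 3: Final Devoicing: final consonant 'h' is not one of the voiced obstruents b/d/g/v/z. No change.
Final form: 'pomfoh'

pomfoh


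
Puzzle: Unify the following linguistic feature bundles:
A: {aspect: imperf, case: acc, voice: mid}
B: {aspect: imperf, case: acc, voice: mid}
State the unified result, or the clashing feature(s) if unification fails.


Compare features:
aspect: A=imperf vs B=imperf -> unified: imperf
case: A=acc vs B=acc -> unified: acc
voice: A=mid vs B=mid -> unified: mid
No clashes found.

Unified: {aspect: imperf, case: acc, voice: mid}


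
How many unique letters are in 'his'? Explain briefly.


Unique letters in 'his': {h, i, s} = 3 distinct letters.

3


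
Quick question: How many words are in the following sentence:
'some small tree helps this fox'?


Split into words: some | small | tree | helps | this | fox = 6 words.

6


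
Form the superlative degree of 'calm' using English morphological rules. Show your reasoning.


Apply superlative formation (add -est): 'calm' -> 'calmest'.

calmest


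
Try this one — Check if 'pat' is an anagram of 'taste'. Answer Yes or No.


Sorted letters of 'pat': 'apt'
Sorted letters of 'taste': 'aestt'
They do not match.

No


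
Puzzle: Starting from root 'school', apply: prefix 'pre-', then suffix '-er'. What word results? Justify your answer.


Step 1: Add prefix 'pre-' to 'school' = 'preschool'
Step 2: Add suffix '-er' to 'preschool' = 'preschooler'

preschooler


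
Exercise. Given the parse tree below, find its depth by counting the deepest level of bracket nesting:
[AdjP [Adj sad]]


Count bracket nesting levels:
'[' at pos 0: depth = 1
'[' at pos 6: depth = 2
Maximum depth reached: 2

2


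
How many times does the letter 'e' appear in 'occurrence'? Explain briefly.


Letter 'e' in 'occurrence': found at position(s) 7, 10 = 2 occurrence(s).

2


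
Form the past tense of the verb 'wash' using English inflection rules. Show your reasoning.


Apply rule: Add -ed. 'wash' becomes 'washed'.

washed


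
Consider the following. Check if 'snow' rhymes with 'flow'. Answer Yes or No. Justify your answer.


Rime (stressed vowel + following sounds) of 'snow': -ow = /oʊ/
Rime of 'flow': -ow = /oʊ/
/oʊ/ and /oʊ/ are the same ending sound, so the words rhyme.

Yes


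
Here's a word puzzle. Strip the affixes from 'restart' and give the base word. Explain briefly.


Remove prefix 're' from 'restart' to get root 'start'.

start


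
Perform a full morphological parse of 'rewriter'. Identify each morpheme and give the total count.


Step 1: Identify prefix: 're' (meaning: again)
Step 2: Identify root: 'write'
Step 3: Identify suffix(es): 'er'
Decomposition: re- (prefix: again) + write (root) + -er (suffix: one who)
Total morphemes: 3

3 morphemes (re- (prefix: again) + write (root) + -er (suffix: one who))


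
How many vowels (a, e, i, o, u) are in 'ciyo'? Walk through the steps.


Vowels in 'ciyo': i, o = 2 vowels.

2


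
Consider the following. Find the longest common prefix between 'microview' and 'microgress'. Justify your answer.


Compare from the start: 5 characters match: 'micro'. Mismatch at position 6: 'v' vs 'g'.

micro


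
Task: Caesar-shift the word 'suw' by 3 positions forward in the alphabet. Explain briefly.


Shift each letter by 3: s -> v, u -> x, w -> z. Result: 'vxz'.

vxz


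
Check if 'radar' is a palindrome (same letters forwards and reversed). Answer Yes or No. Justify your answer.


Forward: 'radar'
Reversed: 'radar'
They are identical.

Yes


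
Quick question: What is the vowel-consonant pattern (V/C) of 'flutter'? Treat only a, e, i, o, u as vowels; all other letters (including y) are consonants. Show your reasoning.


Letter mapping: f = C, l = C, u = V, t = C, t = C, e = V, r = C.

CCVCCVC


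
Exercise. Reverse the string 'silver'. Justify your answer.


Reverse 'silver' character by character: 'revlis'.

revlis


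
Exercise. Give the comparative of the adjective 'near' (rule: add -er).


Apply comparative formation (add -er): 'near' -> 'nearer'.

nearer


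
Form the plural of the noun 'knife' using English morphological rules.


Apply rule: Change -fe to -ves. 'knife' becomes 'knives'.

knives


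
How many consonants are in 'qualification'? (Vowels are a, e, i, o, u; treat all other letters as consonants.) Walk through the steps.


Consonants in 'qualification': q, l, f, c, t, n = 6 consonants.

6


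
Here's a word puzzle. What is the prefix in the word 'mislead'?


The word 'mislead' = 'mis' (prefix) + 'lead' (root). The prefix is 'mis'.

mis


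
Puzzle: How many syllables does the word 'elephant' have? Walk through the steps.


Break 'elephant' into syllables: el-e-phant -> el | e | phant = 3 syllables

3 syllables


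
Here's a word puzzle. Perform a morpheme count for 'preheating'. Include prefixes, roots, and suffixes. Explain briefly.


Decomposition: pre- (prefix) + heat (root) + -ing (suffix) = 3 morpheme(s)

3 morphemes


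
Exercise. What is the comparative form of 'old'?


Apply comparative formation (add -er): 'old' -> 'older'.

older


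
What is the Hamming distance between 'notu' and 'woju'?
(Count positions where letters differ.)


Alignment:
Position 1: 'n' vs 'w' = DIFFER
Position 2: 'o' vs 'o' = match
Position 3: 't' vs 'j' = DIFFER
Position 4: 'u' vs 'u' = match
Total differences: 2

2


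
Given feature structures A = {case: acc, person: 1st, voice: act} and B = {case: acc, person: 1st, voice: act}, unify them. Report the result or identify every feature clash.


Compare features:
case: A=acc vs B=acc -> unified: acc
person: A=1st vs B=1st -> unified: 1st
voice: A=act vs B=act -> unified: act
No clashes found.

Unified: {case: acc, person: 1st, voice: act}


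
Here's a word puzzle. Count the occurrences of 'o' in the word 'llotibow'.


Letter 'o' in 'llotibow': found at position(s) 3, 7 = 2 occurrence(s).

2


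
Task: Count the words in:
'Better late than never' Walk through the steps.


Split into words: Better | late | than | never = 4 words.

4


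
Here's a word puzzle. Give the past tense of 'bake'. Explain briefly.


Apply rule: Add -d (word ends in -e). 'bake' becomes 'baked'.

baked


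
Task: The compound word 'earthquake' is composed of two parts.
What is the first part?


Split 'earthquake' into 'earth' + 'quake'. The first part is 'earth'.

earth


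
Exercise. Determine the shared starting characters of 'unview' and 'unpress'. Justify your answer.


Compare from the start: 2 characters match: 'un'. Mismatch at position 3: 'v' vs 'p'.

un


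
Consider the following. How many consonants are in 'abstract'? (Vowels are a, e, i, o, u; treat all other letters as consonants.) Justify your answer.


Consonants in 'abstract': b, s, t, r, c, t = 6 consonants.

6


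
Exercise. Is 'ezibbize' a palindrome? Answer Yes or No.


Forward: 'ezibbize'
Reversed: 'ezibbize'
They are identical.

Yes


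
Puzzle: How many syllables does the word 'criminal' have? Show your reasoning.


Break 'criminal' into syllables: crim-i-nal -> crim | i | nal = 3 syllables

3 syllables


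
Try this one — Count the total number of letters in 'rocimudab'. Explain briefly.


Spell out 'rocimudab' and number each letter: r(1), o(2), c(3), i(4), m(5), u(6), d(7), a(8), b(9). Total: 9 letters.

9


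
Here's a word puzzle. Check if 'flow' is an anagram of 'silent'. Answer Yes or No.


Sorted letters of 'flow': 'flow'
Sorted letters of 'silent': 'eilnst'
They do not match.

No


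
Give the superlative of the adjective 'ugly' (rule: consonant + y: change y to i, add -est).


Apply superlative formation (consonant + y: change y to i, add -est): 'ugly' -> 'ugliest'.

ugliest


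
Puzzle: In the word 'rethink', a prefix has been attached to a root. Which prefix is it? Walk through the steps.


The word 'rethink' = 're' (prefix) + 'think' (root). The prefix is 're'.

re


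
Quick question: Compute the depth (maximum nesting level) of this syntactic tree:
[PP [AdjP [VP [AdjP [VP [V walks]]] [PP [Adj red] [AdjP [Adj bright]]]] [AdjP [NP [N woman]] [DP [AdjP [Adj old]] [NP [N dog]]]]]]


Count bracket nesting levels:
'[' at pos 0: depth = 1
'[' at pos 4: depth = 2
'[' at pos 10: depth = 3
'[' at pos 14: depth = 4
'[' at pos 20: depth = 5
'[' at pos 24: depth = 6
'[' at pos 36: depth = 4
'[' at pos 40: depth = 5
'[' at pos 50: depth = 5
'[' at pos 56: depth = 6
'[' at pos 72: depth = 3
'[' at pos 78: depth = 4
'[' at pos 82: depth = 5
'[' at pos 93: depth = 4
'[' at pos 97: depth = 5
'[' at pos 103: depth = 6
'[' at pos 114: depth = 5
'[' at pos 118: depth = 6
Maximum depth reached: 6

6


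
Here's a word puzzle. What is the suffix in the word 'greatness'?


The word 'greatness' = 'great' (root) + '-ness' (suffix). The suffix is '-ness'.

ness


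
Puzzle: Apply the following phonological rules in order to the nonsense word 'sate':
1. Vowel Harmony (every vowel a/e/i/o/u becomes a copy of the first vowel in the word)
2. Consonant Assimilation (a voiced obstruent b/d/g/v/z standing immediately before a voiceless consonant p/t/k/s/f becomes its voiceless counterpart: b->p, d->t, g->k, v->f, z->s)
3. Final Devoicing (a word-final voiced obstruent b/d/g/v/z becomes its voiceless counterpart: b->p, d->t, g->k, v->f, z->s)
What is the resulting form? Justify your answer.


Starting form: 'sate'
Rule 1: Vowel Harmony: all vowels become 'a' (matching first vowel). 'sate' -> 'sata'
Rule 2: Consonant Assimilation: no voiced obstruent (b/d/g/v/z) stands immediately before a voiceless consonant (p/t/k/s/f). No change.
Rule 3: Final Devoicing: the word ends in the vowel 'a', not a consonant. No change.
Final form: 'sata'

sata


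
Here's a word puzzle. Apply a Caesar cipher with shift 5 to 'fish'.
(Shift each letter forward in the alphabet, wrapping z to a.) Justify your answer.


Shift each letter by 5: f -> k, i -> n, s -> x, h -> m. Result: 'knxm'.

knxm


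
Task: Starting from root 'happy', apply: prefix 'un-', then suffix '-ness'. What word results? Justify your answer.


Step 1: Add prefix 'un-' to 'happy' = 'unhappy'
Step 2: Add suffix '-ness' to 'unhappy' = 'unhappiness'

unhappiness


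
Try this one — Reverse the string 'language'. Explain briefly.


Reverse 'language' character by character: 'egaugnal'.

egaugnal


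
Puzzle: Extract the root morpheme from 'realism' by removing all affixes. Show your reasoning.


Remove suffix '-ism' from 'realism' to get root 'real'.

real


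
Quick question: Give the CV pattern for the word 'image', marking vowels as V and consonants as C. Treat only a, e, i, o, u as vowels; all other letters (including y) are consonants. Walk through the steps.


Letter mapping: i = V, m = C, a = V, g = C, e = V.

VCVCV


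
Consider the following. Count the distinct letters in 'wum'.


Unique letters in 'wum': {m, u, w} = 3 distinct letters.

3


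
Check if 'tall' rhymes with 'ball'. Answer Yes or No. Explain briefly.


Rime (stressed vowel + following sounds) of 'tall': -all = /ɔːl/
Rime of 'ball': -all = /ɔːl/
/ɔːl/ and /ɔːl/ are the same ending sound, so the words rhyme.

Yes


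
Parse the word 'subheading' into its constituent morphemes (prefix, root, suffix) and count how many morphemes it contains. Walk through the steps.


Step 1: Identify prefix: 'sub' (meaning: below)
Step 2: Identify root: 'head'
Step 3: Identify suffix(es): 'ing'
Decomposition: sub- (prefix: below) + head (root) + -ing (suffix: ongoing/result)
Total morphemes: 3

3 morphemes (sub- (prefix: below) + head (root) + -ing (suffix: ongoing/result))


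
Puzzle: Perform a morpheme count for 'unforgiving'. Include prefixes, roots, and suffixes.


Decomposition: un- (prefix) + forgive (root) + -ing (suffix) = 3 morpheme(s)

3 morphemes


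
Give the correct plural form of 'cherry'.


Apply rule: Change -y to -ies (consonant + y). 'cherry' becomes 'cherries'.

cherries


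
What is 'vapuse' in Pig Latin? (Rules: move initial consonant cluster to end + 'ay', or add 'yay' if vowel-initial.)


'vapuse': move consonant cluster 'v' to end and add 'ay': 'apusevay'.

apusevay


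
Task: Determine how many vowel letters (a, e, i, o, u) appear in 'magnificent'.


Vowels in 'magnificent': a, i, i, e = 4 vowels.

4


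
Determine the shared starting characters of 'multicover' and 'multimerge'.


Compare from the start: 5 characters match: 'multi'. Mismatch at position 6: 'c' vs 'm'.

multi


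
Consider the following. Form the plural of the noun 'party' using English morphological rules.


Apply rule: Change -y to -ies (consonant + y). 'party' becomes 'parties'.

parties


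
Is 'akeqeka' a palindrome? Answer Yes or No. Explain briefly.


Forward: 'akeqeka'
Reversed: 'akeqeka'
They are identical.

Yes
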